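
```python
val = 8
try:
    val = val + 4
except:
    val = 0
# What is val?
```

Step-by-step execution trace:
1. val starts at 8.
2. try: `val = val + 4` → val = 12. No exception raised.
3. `except` is skipped.
Result: 12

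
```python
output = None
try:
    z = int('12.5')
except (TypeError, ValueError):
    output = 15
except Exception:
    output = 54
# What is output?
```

Step-by-step execution trace:
1. `z = int('12.5')` raises ValueError.
2. `except (TypeError, ValueError)` matches (ValueError is in the tuple) → output = 15.
3. `except Exception` is not reached.
Result: 15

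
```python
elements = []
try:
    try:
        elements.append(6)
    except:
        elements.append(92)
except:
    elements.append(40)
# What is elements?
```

Step-by-step execution trace:
1. Inner try: `elements.append(6)` → elements = [6]. No exception raised.
2. Inner `except` is skipped.
3. Inner try completes normally; outer `except` is skipped.
Result: [6]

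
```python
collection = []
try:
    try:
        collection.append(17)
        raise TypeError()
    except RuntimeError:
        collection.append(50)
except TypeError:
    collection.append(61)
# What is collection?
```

Step-by-step execution trace:
1. Inner try: `collection.append(17)` → collection = [17].
2. `raise TypeError()` raises TypeError.
3. Inner `except RuntimeError` does not match TypeError; exception propagates to outer try.
4. Outer `except TypeError` matches → `collection.append(61)` → collection = [17, 61].
Result: [17, 61]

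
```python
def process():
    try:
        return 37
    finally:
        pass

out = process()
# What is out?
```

Step-by-step execution trace:
1. `process()` enters try: `return 37` sets pending return value 37.
2. Before returning, `finally: pass` runs (no effect).
3. process() returns 37 → out = 37.
Result: 37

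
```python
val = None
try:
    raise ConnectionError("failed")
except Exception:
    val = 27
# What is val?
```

Step-by-step execution trace:
1. `raise ConnectionError(...)` raises ConnectionError.
2. `except Exception` matches (ConnectionError is a subclass of Exception) → val = 27.
Result: 27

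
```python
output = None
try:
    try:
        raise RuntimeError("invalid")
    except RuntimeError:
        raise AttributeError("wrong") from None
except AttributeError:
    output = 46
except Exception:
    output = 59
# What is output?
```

Step-by-step execution trace:
1. Inner try raises RuntimeError; inner `except RuntimeError` catches it.
2. `raise AttributeError(...) from None` raises AttributeError (from None suppresses __context__, but the active exception is still AttributeError).
3. Outer `except AttributeError` matches → output = 46.
4. `except Exception` is not reached.
Result: 46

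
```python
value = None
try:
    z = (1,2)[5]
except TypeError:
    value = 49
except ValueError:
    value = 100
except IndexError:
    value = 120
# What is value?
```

Step-by-step execution trace:
1. `z = (1,2)[5]` raises IndexError.
2. `except TypeError` does not match IndexError; skipped.
3. `except ValueError` does not match IndexError; skipped.
4. `except IndexError` matches → value = 120.
Result: 120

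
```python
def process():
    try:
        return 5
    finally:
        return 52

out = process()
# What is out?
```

Step-by-step execution trace:
1. `process()` enters try: `return 5` sets pending return value 5.
2. Before returning, `finally: return 52` runs and overrides the pending return.
3. process() returns 52 → out = 52.
Result: 52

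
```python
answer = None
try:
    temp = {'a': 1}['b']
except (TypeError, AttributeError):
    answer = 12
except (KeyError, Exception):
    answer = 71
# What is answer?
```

Step-by-step execution trace:
1. `temp = {'a': 1}['b']` raises KeyError.
2. `except (TypeError, AttributeError)` does not match KeyError; skipped.
3. `except (KeyError, Exception)` matches (KeyError is in the tuple) → answer = 71.
Result: 71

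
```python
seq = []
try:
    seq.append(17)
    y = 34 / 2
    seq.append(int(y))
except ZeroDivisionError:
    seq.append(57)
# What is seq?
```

Step-by-step execution trace:
1. try: `seq.append(17)` → seq = [17].
2. `y = 34 / 2` → y = 17.0. No exception raised.
3. `seq.append(int(y))` → seq = [17, 17].
4. `except ZeroDivisionError` is skipped (no exception was raised).
Result: [17, 17]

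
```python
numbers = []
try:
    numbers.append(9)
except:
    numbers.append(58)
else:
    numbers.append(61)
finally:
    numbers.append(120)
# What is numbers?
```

Step-by-step execution trace:
1. try: `numbers.append(9)` → numbers = [9]. No exception raised.
2. `except` is skipped.
3. `else` runs: `numbers.append(61)` → numbers = [9, 61].
4. `finally` always runs: `numbers.append(120)` → numbers = [9, 61, 120].
Result: [9, 61, 120]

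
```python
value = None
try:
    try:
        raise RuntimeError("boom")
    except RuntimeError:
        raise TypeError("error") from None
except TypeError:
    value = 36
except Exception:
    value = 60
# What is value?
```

Step-by-step execution trace:
1. Inner try raises RuntimeError; inner `except RuntimeError` catches it.
2. `raise TypeError(...) from None` raises TypeError (from None suppresses __context__, but the active exception is still TypeError).
3. Outer `except TypeError` matches → value = 36.
4. `except Exception` is not reached.
Result: 36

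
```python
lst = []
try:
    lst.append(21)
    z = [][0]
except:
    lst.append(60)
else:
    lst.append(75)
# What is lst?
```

Step-by-step execution trace:
1. try: `lst.append(21)` → lst = [21].
2. `z = [][0]` raises IndexError.
3. bare `except` matches → `lst.append(60)` → lst = [21, 60].
4. `else` is skipped (an exception was raised).
Result: [21, 60]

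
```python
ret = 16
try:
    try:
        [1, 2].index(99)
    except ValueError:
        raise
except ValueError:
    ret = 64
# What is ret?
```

Step-by-step execution trace:
1. Inner try: `[1, 2].index(99)` raises ValueError.
2. Inner `except ValueError` matches; bare `raise` re-raises the same ValueError.
3. Outer `except ValueError` matches → ret = 64.
Result: 64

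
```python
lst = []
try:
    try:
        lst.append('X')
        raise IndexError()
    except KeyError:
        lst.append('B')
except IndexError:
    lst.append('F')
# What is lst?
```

Step-by-step execution trace:
1. Inner try: `lst.append('X')` → lst = ['X'].
2. `raise IndexError()` raises IndexError.
3. Inner `except KeyError` does not match IndexError; exception propagates to outer try.
4. Outer `except IndexError` matches → `lst.append('F')` → lst = ['X', 'F'].
Result: ['X', 'F']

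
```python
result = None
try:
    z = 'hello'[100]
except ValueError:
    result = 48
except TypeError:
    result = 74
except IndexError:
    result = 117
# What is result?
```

Step-by-step execution trace:
1. `z = 'hello'[100]` raises IndexError.
2. `except ValueError` does not match IndexError; skipped.
3. `except TypeError` does not match IndexError; skipped.
4. `except IndexError` matches → result = 117.
Result: 117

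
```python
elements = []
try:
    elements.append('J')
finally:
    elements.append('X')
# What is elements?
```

Step-by-step execution trace:
1. try: `elements.append('J')` → elements = ['J'].
2. The try body completes without raising.
3. finally always runs: `elements.append('X')` → elements = ['J', 'X'].
Result: ['J', 'X']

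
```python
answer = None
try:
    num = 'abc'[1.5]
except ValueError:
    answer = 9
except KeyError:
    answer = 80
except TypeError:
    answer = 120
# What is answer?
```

Step-by-step execution trace:
1. `num = 'abc'[1.5]` raises TypeError.
2. `except ValueError` does not match TypeError; skipped.
3. `except KeyError` does not match TypeError; skipped.
4. `except TypeError` matches → answer = 120.
Result: 120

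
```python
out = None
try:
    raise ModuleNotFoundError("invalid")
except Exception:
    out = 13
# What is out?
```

Step-by-step execution trace:
1. `raise ModuleNotFoundError(...)` raises ModuleNotFoundError.
2. `except Exception` matches (ModuleNotFoundError is a subclass of Exception) → out = 13.
Result: 13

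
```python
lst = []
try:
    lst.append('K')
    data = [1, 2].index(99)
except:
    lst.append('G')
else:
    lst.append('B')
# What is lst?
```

Step-by-step execution trace:
1. try: `lst.append('K')` → lst = ['K'].
2. `data = [1, 2].index(99)` raises ValueError.
3. bare `except` matches → `lst.append('G')` → lst = ['K', 'G'].
4. `else` is skipped (an exception was raised).
Result: ['K', 'G']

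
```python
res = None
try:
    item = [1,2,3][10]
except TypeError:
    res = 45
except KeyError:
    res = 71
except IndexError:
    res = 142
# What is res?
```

Step-by-step execution trace:
1. `item = [1,2,3][10]` raises IndexError.
2. `except TypeError` does not match IndexError; skipped.
3. `except KeyError` does not match IndexError; skipped.
4. `except IndexError` matches → res = 142.
Result: 142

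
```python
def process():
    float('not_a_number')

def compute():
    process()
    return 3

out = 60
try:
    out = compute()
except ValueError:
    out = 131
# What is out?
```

Step-by-step execution trace:
1. out starts at 60.
2. try: `compute()` calls `process()`.
3. `process()` evaluates `float('not_a_number')`, which raises ValueError; it propagates through compute (uncaught).
4. `return 3` in compute is not reached; the assignment to out does not complete.
5. `except ValueError` matches → out = 131.
Result: 131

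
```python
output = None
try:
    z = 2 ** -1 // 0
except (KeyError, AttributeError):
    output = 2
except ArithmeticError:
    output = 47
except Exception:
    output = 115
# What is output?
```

Step-by-step execution trace:
1. `z = 2 ** -1 // 0` raises ZeroDivisionError.
2. `except (KeyError, AttributeError)` does not match ZeroDivisionError; skipped.
3. `except ArithmeticError` matches (ZeroDivisionError is a subclass of ArithmeticError) → output = 47.
4. `except Exception` is not reached.
Result: 47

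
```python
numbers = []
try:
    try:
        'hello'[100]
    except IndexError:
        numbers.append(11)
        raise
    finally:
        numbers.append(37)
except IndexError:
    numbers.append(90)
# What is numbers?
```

Step-by-step execution trace:
1. Inner try: `'hello'[100]` raises IndexError.
2. Inner `except IndexError` matches → `numbers.append(11)` → numbers = [11].
3. bare `raise` re-raises IndexError.
4. Inner `finally` runs during unwinding: `numbers.append(37)` → numbers = [11, 37].
5. Outer `except IndexError` matches → `numbers.append(90)` → numbers = [11, 37, 90].
Result: [11, 37, 90]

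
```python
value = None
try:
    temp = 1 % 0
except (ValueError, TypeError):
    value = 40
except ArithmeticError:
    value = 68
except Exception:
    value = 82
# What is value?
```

Step-by-step execution trace:
1. `temp = 1 % 0` raises ZeroDivisionError.
2. `except (ValueError, TypeError)` does not match ZeroDivisionError; skipped.
3. `except ArithmeticError` matches (ZeroDivisionError is a subclass of ArithmeticError) → value = 68.
4. `except Exception` is not reached.
Result: 68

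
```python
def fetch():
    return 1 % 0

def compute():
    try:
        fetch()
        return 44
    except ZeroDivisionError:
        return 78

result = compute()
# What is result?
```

Step-by-step execution trace:
1. `compute()` calls `fetch()`.
2. `fetch()` evaluates `1 % 0`, which raises ZeroDivisionError; it propagates to the caller.
3. `return 44` is not reached.
4. `except ZeroDivisionError` in compute matches → returns 78.
5. result = 78.
Result: 78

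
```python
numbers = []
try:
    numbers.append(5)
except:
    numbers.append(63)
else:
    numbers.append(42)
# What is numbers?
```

Step-by-step execution trace:
1. try: `numbers.append(5)` → numbers = [5]. No exception raised.
2. `except` is skipped.
3. `else` runs (try completed without exception): `numbers.append(42)` → numbers = [5, 42].
Result: [5, 42]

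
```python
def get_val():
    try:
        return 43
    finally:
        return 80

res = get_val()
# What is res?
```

Step-by-step execution trace:
1. `get_val()` enters try: `return 43` sets pending return value 43.
2. Before returning, `finally: return 80` runs and overrides the pending return.
3. get_val() returns 80 → res = 80.
Result: 80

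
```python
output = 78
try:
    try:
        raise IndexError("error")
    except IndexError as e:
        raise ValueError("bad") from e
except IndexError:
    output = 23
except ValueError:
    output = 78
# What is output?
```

Step-by-step execution trace:
1. Inner try raises IndexError; inner `except IndexError as e` catches it.
2. `raise ValueError(...) from e` raises ValueError (IndexError is attached as __cause__, but only ValueError is active).
3. Outer `except IndexError` does not match ValueError; skipped.
4. Outer `except ValueError` matches → output = 78.
Result: 78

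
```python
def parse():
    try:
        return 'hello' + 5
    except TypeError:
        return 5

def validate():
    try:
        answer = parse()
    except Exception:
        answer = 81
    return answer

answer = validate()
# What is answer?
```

Step-by-step execution trace:
1. `validate()` calls `parse()`.
2. In parse: `'hello' + 5` raises TypeError; `except TypeError` catches it → returns 5.
3. In validate: `answer = parse()` → answer = 5. No exception reaches validate.
4. `except Exception` is skipped; validate returns 5.
5. answer = 5.
Result: 5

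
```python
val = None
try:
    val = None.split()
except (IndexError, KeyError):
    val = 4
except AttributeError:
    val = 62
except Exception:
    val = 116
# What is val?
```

Step-by-step execution trace:
1. `val = None.split()` raises AttributeError.
2. `except (IndexError, KeyError)` does not match AttributeError; skipped.
3. `except AttributeError` matches (exact type match) → val = 62.
4. `except Exception` is not reached.
Result: 62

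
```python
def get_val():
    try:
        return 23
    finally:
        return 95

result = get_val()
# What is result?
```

Step-by-step execution trace:
1. `get_val()` enters try: `return 23` sets pending return value 23.
2. Before returning, `finally: return 95` runs and overrides the pending return.
3. get_val() returns 95 → result = 95.
Result: 95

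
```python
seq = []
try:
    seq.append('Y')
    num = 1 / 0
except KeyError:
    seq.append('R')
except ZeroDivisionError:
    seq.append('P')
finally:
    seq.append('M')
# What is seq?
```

Step-by-step execution trace:
1. try: `seq.append('Y')` → seq = ['Y'].
2. `num = 1 / 0` raises ZeroDivisionError.
3. `except KeyError` does not match ZeroDivisionError; skipped.
4. `except ZeroDivisionError` matches → `seq.append('P')` → seq = ['Y', 'P'].
5. finally always runs: `seq.append('M')` → seq = ['Y', 'P', 'M'].
Result: ['Y', 'P', 'M']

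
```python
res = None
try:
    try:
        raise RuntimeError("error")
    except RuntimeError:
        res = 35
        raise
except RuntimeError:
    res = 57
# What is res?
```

Step-by-step execution trace:
1. Inner try: `raise RuntimeError("error")` raises RuntimeError.
2. Inner `except RuntimeError` matches → res = 35.
3. bare `raise` re-raises the same RuntimeError.
4. Outer `except RuntimeError` matches → res = 57.
Result: 57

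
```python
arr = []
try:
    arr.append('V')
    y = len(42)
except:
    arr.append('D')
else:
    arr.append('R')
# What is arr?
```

Step-by-step execution trace:
1. try: `arr.append('V')` → arr = ['V'].
2. `y = len(42)` raises TypeError.
3. bare `except` matches → `arr.append('D')` → arr = ['V', 'D'].
4. `else` is skipped (an exception was raised).
Result: ['V', 'D']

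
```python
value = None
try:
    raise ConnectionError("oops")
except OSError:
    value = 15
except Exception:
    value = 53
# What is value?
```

Step-by-step execution trace:
1. `raise ConnectionError(...)` raises ConnectionError.
2. `except OSError` matches (ConnectionError is a subclass of OSError) → value = 15.
3. `except Exception` is not reached.
Result: 15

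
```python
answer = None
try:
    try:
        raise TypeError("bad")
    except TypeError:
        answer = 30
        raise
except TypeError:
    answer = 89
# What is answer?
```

Step-by-step execution trace:
1. Inner try: `raise TypeError("bad")` raises TypeError.
2. Inner `except TypeError` matches → answer = 30.
3. bare `raise` re-raises the same TypeError.
4. Outer `except TypeError` matches → answer = 89.
Result: 89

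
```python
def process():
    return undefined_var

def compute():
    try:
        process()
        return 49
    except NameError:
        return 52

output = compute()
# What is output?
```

Step-by-step execution trace:
1. `compute()` calls `process()`.
2. `process()` evaluates `undefined_var`, which raises NameError; it propagates to the caller.
3. `return 49` is not reached.
4. `except NameError` in compute matches → returns 52.
5. output = 52.
Result: 52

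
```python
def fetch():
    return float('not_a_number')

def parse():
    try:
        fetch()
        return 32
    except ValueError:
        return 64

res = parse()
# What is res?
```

Step-by-step execution trace:
1. `parse()` calls `fetch()`.
2. `fetch()` evaluates `float('not_a_number')`, which raises ValueError; it propagates to the caller.
3. `return 32` is not reached.
4. `except ValueError` in parse matches → returns 64.
5. res = 64.
Result: 64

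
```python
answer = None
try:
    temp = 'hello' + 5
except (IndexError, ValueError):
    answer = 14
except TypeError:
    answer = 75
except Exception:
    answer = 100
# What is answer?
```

Step-by-step execution trace:
1. `temp = 'hello' + 5` raises TypeError.
2. `except (IndexError, ValueError)` does not match TypeError; skipped.
3. `except TypeError` matches (exact type match) → answer = 75.
4. `except Exception` is not reached.
Result: 75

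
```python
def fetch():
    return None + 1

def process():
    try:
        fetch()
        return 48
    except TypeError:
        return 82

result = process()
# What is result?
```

Step-by-step execution trace:
1. `process()` calls `fetch()`.
2. `fetch()` evaluates `None + 1`, which raises TypeError; it propagates to the caller.
3. `return 48` is not reached.
4. `except TypeError` in process matches → returns 82.
5. result = 82.
Result: 82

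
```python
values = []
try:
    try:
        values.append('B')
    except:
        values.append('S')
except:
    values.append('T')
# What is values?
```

Step-by-step execution trace:
1. Inner try: `values.append('B')` → values = ['B']. No exception raised.
2. Inner `except` is skipped.
3. Inner try completes normally; outer `except` is skipped.
Result: ['B']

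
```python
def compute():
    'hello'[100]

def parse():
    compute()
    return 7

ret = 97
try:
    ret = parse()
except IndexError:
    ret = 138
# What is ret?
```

Step-by-step execution trace:
1. ret starts at 97.
2. try: `parse()` calls `compute()`.
3. `compute()` evaluates `'hello'[100]`, which raises IndexError; it propagates through parse (uncaught).
4. `return 7` in parse is not reached; the assignment to ret does not complete.
5. `except IndexError` matches → ret = 138.
Result: 138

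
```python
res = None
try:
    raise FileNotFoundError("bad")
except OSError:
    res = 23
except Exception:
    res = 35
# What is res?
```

Step-by-step execution trace:
1. `raise FileNotFoundError(...)` raises FileNotFoundError.
2. `except OSError` matches (FileNotFoundError is a subclass of OSError) → res = 23.
3. `except Exception` is not reached.
Result: 23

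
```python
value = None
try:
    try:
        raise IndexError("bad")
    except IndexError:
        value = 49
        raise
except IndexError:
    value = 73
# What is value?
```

Step-by-step execution trace:
1. Inner try: `raise IndexError("bad")` raises IndexError.
2. Inner `except IndexError` matches → value = 49.
3. bare `raise` re-raises the same IndexError.
4. Outer `except IndexError` matches → value = 73.
Result: 73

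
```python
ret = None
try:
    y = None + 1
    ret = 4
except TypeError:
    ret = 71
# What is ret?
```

Step-by-step execution trace:
1. `y = None + 1` raises TypeError.
2. `ret = 4` is not reached.
3. `except TypeError` matches → ret = 71.
Result: 71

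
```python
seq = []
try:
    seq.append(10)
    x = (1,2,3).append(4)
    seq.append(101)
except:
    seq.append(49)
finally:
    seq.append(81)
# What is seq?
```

Step-by-step execution trace:
1. try: `seq.append(10)` → seq = [10].
2. `x = (1,2,3).append(4)` raises AttributeError; `seq.append(101)` is not reached.
3. bare `except` matches → `seq.append(49)` → seq = [10, 49].
4. finally always runs: `seq.append(81)` → seq = [10, 49, 81].
Result: [10, 49, 81]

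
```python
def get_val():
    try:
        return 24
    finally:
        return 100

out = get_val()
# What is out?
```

Step-by-step execution trace:
1. `get_val()` enters try: `return 24` sets pending return value 24.
2. Before returning, `finally: return 100` runs and overrides the pending return.
3. get_val() returns 100 → out = 100.
Result: 100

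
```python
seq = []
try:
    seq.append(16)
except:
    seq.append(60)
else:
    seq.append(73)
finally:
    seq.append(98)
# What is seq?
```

Step-by-step execution trace:
1. try: `seq.append(16)` → seq = [16]. No exception raised.
2. `except` is skipped.
3. `else` runs: `seq.append(73)` → seq = [16, 73].
4. `finally` always runs: `seq.append(98)` → seq = [16, 73, 98].
Result: [16, 73, 98]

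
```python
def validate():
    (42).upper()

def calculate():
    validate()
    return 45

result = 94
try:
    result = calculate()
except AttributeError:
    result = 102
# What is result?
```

Step-by-step execution trace:
1. result starts at 94.
2. try: `calculate()` calls `validate()`.
3. `validate()` evaluates `(42).upper()`, which raises AttributeError; it propagates through calculate (uncaught).
4. `return 45` in calculate is not reached; the assignment to result does not complete.
5. `except AttributeError` matches → result = 102.
Result: 102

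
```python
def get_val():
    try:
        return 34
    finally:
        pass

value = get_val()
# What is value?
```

Step-by-step execution trace:
1. `get_val()` enters try: `return 34` sets pending return value 34.
2. Before returning, `finally: pass` runs (no effect).
3. get_val() returns 34 → value = 34.
Result: 34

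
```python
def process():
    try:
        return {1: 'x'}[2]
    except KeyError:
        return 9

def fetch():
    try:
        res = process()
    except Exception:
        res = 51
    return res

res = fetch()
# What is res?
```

Step-by-step execution trace:
1. `fetch()` calls `process()`.
2. In process: `{1: 'x'}[2]` raises KeyError; `except KeyError` catches it → returns 9.
3. In fetch: `res = process()` → res = 9. No exception reaches fetch.
4. `except Exception` is skipped; fetch returns 9.
5. res = 9.
Result: 9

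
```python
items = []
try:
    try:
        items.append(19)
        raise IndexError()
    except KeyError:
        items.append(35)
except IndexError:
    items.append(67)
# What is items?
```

Step-by-step execution trace:
1. Inner try: `items.append(19)` → items = [19].
2. `raise IndexError()` raises IndexError.
3. Inner `except KeyError` does not match IndexError; exception propagates to outer try.
4. Outer `except IndexError` matches → `items.append(67)` → items = [19, 67].
Result: [19, 67]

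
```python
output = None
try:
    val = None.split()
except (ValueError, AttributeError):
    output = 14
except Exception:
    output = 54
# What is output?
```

Step-by-step execution trace:
1. `val = None.split()` raises AttributeError.
2. `except (ValueError, AttributeError)` matches (AttributeError is in the tuple) → output = 14.
3. `except Exception` is not reached.
Result: 14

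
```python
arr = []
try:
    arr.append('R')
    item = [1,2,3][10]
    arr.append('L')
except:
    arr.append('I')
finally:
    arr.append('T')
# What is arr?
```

Step-by-step execution trace:
1. try: `arr.append('R')` → arr = ['R'].
2. `item = [1,2,3][10]` raises IndexError; `arr.append('L')` is not reached.
3. bare `except` matches → `arr.append('I')` → arr = ['R', 'I'].
4. finally always runs: `arr.append('T')` → arr = ['R', 'I', 'T'].
Result: ['R', 'I', 'T']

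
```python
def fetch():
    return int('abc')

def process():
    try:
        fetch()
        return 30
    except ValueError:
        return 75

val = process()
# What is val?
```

Step-by-step execution trace:
1. `process()` calls `fetch()`.
2. `fetch()` evaluates `int('abc')`, which raises ValueError; it propagates to the caller.
3. `return 30` is not reached.
4. `except ValueError` in process matches → returns 75.
5. val = 75.
Result: 75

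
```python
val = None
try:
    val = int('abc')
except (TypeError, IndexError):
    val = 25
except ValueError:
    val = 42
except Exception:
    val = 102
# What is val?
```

Step-by-step execution trace:
1. `val = int('abc')` raises ValueError.
2. `except (TypeError, IndexError)` does not match ValueError; skipped.
3. `except ValueError` matches (exact type match) → val = 42.
4. `except Exception` is not reached.
Result: 42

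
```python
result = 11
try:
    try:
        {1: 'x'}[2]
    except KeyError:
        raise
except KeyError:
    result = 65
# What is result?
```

Step-by-step execution trace:
1. Inner try: `{1: 'x'}[2]` raises KeyError.
2. Inner `except KeyError` matches; bare `raise` re-raises the same KeyError.
3. Outer `except KeyError` matches → result = 65.
Result: 65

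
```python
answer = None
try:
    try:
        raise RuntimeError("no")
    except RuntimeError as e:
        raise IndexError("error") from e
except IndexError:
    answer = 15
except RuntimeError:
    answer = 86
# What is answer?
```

Step-by-step execution trace:
1. Inner try raises RuntimeError; inner `except RuntimeError as e` catches it.
2. `raise IndexError(...) from e` raises IndexError (RuntimeError is attached as __cause__, but only IndexError is active).
3. Outer `except IndexError` matches → answer = 15.
4. `except RuntimeError` is not reached.
Result: 15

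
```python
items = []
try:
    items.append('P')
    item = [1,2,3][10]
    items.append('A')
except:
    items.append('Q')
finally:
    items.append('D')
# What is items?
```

Step-by-step execution trace:
1. try: `items.append('P')` → items = ['P'].
2. `item = [1,2,3][10]` raises IndexError; `items.append('A')` is not reached.
3. bare `except` matches → `items.append('Q')` → items = ['P', 'Q'].
4. finally always runs: `items.append('D')` → items = ['P', 'Q', 'D'].
Result: ['P', 'Q', 'D']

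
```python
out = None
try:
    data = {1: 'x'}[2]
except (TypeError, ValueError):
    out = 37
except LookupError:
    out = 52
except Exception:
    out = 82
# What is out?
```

Step-by-step execution trace:
1. `data = {1: 'x'}[2]` raises KeyError.
2. `except (TypeError, ValueError)` does not match KeyError; skipped.
3. `except LookupError` matches (KeyError is a subclass of LookupError) → out = 52.
4. `except Exception` is not reached.
Result: 52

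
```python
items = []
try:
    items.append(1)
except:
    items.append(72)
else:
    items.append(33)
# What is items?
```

Step-by-step execution trace:
1. try: `items.append(1)` → items = [1]. No exception raised.
2. `except` is skipped.
3. `else` runs (try completed without exception): `items.append(33)` → items = [1, 33].
Result: [1, 33]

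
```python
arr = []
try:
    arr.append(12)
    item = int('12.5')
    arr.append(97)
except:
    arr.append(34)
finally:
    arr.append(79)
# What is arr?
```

Step-by-step execution trace:
1. try: `arr.append(12)` → arr = [12].
2. `item = int('12.5')` raises ValueError; `arr.append(97)` is not reached.
3. bare `except` matches → `arr.append(34)` → arr = [12, 34].
4. finally always runs: `arr.append(79)` → arr = [12, 34, 79].
Result: [12, 34, 79]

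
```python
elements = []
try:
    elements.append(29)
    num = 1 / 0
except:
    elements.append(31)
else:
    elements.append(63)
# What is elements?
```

Step-by-step execution trace:
1. try: `elements.append(29)` → elements = [29].
2. `num = 1 / 0` raises ZeroDivisionError.
3. bare `except` matches → `elements.append(31)` → elements = [29, 31].
4. `else` is skipped (an exception was raised).
Result: [29, 31]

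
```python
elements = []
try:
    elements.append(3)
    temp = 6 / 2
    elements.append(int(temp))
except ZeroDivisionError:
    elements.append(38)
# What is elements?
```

Step-by-step execution trace:
1. try: `elements.append(3)` → elements = [3].
2. `temp = 6 / 2` → temp = 3.0. No exception raised.
3. `elements.append(int(temp))` → elements = [3, 3].
4. `except ZeroDivisionError` is skipped (no exception was raised).
Result: [3, 3]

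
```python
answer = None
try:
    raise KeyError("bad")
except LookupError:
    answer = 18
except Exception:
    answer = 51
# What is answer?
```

Step-by-step execution trace:
1. `raise KeyError(...)` raises KeyError.
2. `except LookupError` matches (KeyError is a subclass of LookupError) → answer = 18.
3. `except Exception` is not reached.
Result: 18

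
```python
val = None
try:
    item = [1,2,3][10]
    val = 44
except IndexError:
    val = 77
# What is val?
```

Step-by-step execution trace:
1. `item = [1,2,3][10]` raises IndexError.
2. `val = 44` is not reached.
3. `except IndexError` matches → val = 77.
Result: 77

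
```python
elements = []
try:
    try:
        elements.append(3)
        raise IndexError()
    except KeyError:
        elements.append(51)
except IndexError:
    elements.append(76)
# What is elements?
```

Step-by-step execution trace:
1. Inner try: `elements.append(3)` → elements = [3].
2. `raise IndexError()` raises IndexError.
3. Inner `except KeyError` does not match IndexError; exception propagates to outer try.
4. Outer `except IndexError` matches → `elements.append(76)` → elements = [3, 76].
Result: [3, 76]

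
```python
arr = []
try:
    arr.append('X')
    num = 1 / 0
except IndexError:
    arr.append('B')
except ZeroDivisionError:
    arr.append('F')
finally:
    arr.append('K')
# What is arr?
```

Step-by-step execution trace:
1. try: `arr.append('X')` → arr = ['X'].
2. `num = 1 / 0` raises ZeroDivisionError.
3. `except IndexError` does not match ZeroDivisionError; skipped.
4. `except ZeroDivisionError` matches → `arr.append('F')` → arr = ['X', 'F'].
5. finally always runs: `arr.append('K')` → arr = ['X', 'F', 'K'].
Result: ['X', 'F', 'K']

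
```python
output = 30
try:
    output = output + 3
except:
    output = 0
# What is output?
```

Step-by-step execution trace:
1. output starts at 30.
2. try: `output = output + 3` → output = 33. No exception raised.
3. `except` is skipped.
Result: 33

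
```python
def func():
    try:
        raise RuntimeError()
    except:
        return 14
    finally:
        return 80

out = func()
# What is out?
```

Step-by-step execution trace:
1. `func()` enters try: `raise RuntimeError()` raises RuntimeError.
2. bare `except` matches → `return 14` sets pending return value 14.
3. Before returning, `finally: return 80` runs and overrides the pending return.
4. func() returns 80 → out = 80.
Result: 80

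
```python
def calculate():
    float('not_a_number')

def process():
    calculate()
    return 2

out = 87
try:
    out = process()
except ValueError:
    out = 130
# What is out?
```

Step-by-step execution trace:
1. out starts at 87.
2. try: `process()` calls `calculate()`.
3. `calculate()` evaluates `float('not_a_number')`, which raises ValueError; it propagates through process (uncaught).
4. `return 2` in process is not reached; the assignment to out does not complete.
5. `except ValueError` matches → out = 130.
Result: 130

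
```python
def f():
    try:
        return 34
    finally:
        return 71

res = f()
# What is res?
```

Step-by-step execution trace:
1. `f()` enters try: `return 34` sets pending return value 34.
2. Before returning, `finally: return 71` runs and overrides the pending return.
3. f() returns 71 → res = 71.
Result: 71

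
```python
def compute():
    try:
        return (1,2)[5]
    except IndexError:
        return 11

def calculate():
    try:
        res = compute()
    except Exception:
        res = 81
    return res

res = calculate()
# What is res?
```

Step-by-step execution trace:
1. `calculate()` calls `compute()`.
2. In compute: `(1,2)[5]` raises IndexError; `except IndexError` catches it → returns 11.
3. In calculate: `res = compute()` → res = 11. No exception reaches calculate.
4. `except Exception` is skipped; calculate returns 11.
5. res = 11.
Result: 11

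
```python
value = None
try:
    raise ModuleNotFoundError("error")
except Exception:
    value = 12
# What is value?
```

Step-by-step execution trace:
1. `raise ModuleNotFoundError(...)` raises ModuleNotFoundError.
2. `except Exception` matches (ModuleNotFoundError is a subclass of Exception) → value = 12.
Result: 12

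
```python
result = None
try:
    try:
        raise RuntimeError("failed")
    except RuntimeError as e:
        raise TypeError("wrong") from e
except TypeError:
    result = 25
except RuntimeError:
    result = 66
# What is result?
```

Step-by-step execution trace:
1. Inner try raises RuntimeError; inner `except RuntimeError as e` catches it.
2. `raise TypeError(...) from e` raises TypeError (RuntimeError is attached as __cause__, but only TypeError is active).
3. Outer `except TypeError` matches → result = 25.
4. `except RuntimeError` is not reached.
Result: 25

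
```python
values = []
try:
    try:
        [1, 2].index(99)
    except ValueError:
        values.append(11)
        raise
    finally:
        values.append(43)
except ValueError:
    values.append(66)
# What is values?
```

Step-by-step execution trace:
1. Inner try: `[1, 2].index(99)` raises ValueError.
2. Inner `except ValueError` matches → `values.append(11)` → values = [11].
3. bare `raise` re-raises ValueError.
4. Inner `finally` runs during unwinding: `values.append(43)` → values = [11, 43].
5. Outer `except ValueError` matches → `values.append(66)` → values = [11, 43, 66].
Result: [11, 43, 66]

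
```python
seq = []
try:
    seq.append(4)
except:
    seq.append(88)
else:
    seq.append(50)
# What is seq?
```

Step-by-step execution trace:
1. try: `seq.append(4)` → seq = [4]. No exception raised.
2. `except` is skipped.
3. `else` runs (try completed without exception): `seq.append(50)` → seq = [4, 50].
Result: [4, 50]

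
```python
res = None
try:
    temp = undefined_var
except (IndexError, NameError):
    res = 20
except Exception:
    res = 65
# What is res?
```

Step-by-step execution trace:
1. `temp = undefined_var` raises NameError.
2. `except (IndexError, NameError)` matches (NameError is in the tuple) → res = 20.
3. `except Exception` is not reached.
Result: 20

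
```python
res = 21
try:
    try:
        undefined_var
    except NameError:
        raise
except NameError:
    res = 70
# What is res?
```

Step-by-step execution trace:
1. Inner try: `undefined_var` raises NameError.
2. Inner `except NameError` matches; bare `raise` re-raises the same NameError.
3. Outer `except NameError` matches → res = 70.
Result: 70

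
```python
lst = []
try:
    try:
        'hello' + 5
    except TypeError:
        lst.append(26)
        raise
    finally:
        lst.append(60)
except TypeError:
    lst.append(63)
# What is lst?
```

Step-by-step execution trace:
1. Inner try: `'hello' + 5` raises TypeError.
2. Inner `except TypeError` matches → `lst.append(26)` → lst = [26].
3. bare `raise` re-raises TypeError.
4. Inner `finally` runs during unwinding: `lst.append(60)` → lst = [26, 60].
5. Outer `except TypeError` matches → `lst.append(63)` → lst = [26, 60, 63].
Result: [26, 60, 63]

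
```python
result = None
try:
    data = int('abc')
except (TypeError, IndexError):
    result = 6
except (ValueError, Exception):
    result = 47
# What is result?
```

Step-by-step execution trace:
1. `data = int('abc')` raises ValueError.
2. `except (TypeError, IndexError)` does not match ValueError; skipped.
3. `except (ValueError, Exception)` matches (ValueError is in the tuple) → result = 47.
Result: 47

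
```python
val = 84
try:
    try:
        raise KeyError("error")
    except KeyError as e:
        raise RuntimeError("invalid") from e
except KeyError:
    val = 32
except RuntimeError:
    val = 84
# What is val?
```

Step-by-step execution trace:
1. Inner try raises KeyError; inner `except KeyError as e` catches it.
2. `raise RuntimeError(...) from e` raises RuntimeError (KeyError is attached as __cause__, but only RuntimeError is active).
3. Outer `except KeyError` does not match RuntimeError; skipped.
4. Outer `except RuntimeError` matches → val = 84.
Result: 84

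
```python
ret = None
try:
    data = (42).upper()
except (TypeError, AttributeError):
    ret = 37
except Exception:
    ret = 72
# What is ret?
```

Step-by-step execution trace:
1. `data = (42).upper()` raises AttributeError.
2. `except (TypeError, AttributeError)` matches (AttributeError is in the tuple) → ret = 37.
3. `except Exception` is not reached.
Result: 37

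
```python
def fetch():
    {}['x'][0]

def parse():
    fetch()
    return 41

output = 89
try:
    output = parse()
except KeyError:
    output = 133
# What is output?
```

Step-by-step execution trace:
1. output starts at 89.
2. try: `parse()` calls `fetch()`.
3. `fetch()` evaluates `{}['x'][0]`, which raises KeyError; it propagates through parse (uncaught).
4. `return 41` in parse is not reached; the assignment to output does not complete.
5. `except KeyError` matches → output = 133.
Result: 133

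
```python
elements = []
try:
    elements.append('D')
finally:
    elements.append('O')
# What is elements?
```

Step-by-step execution trace:
1. try: `elements.append('D')` → elements = ['D'].
2. The try body completes without raising.
3. finally always runs: `elements.append('O')` → elements = ['D', 'O'].
Result: ['D', 'O']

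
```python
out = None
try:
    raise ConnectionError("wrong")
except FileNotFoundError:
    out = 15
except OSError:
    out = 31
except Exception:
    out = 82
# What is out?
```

Step-by-step execution trace:
1. `raise ConnectionError(...)` raises ConnectionError.
2. `except FileNotFoundError` does not match (ConnectionError is not a subclass of FileNotFoundError); skipped.
3. `except OSError` matches (ConnectionError is a subclass of OSError) → out = 31.
4. `except Exception` is not reached.
Result: 31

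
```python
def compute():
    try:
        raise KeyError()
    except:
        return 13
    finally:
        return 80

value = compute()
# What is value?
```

Step-by-step execution trace:
1. `compute()` enters try: `raise KeyError()` raises KeyError.
2. bare `except` matches → `return 13` sets pending return value 13.
3. Before returning, `finally: return 80` runs and overrides the pending return.
4. compute() returns 80 → value = 80.
Result: 80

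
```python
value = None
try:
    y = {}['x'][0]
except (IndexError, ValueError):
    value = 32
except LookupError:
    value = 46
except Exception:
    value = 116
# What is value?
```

Step-by-step execution trace:
1. `y = {}['x'][0]` raises KeyError.
2. `except (IndexError, ValueError)` does not match KeyError; skipped.
3. `except LookupError` matches (KeyError is a subclass of LookupError) → value = 46.
4. `except Exception` is not reached.
Result: 46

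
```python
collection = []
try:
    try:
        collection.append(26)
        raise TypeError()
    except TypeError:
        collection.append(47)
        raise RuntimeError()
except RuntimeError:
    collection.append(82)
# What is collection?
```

Step-by-step execution trace:
1. Inner try: `collection.append(26)` → collection = [26].
2. `raise TypeError()` raises TypeError.
3. Inner `except TypeError` matches → `collection.append(47)` → collection = [26, 47].
4. `raise RuntimeError()` raises RuntimeError; propagates to outer try.
5. Outer `except RuntimeError` matches → `collection.append(82)` → collection = [26, 47, 82].
Result: [26, 47, 82]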